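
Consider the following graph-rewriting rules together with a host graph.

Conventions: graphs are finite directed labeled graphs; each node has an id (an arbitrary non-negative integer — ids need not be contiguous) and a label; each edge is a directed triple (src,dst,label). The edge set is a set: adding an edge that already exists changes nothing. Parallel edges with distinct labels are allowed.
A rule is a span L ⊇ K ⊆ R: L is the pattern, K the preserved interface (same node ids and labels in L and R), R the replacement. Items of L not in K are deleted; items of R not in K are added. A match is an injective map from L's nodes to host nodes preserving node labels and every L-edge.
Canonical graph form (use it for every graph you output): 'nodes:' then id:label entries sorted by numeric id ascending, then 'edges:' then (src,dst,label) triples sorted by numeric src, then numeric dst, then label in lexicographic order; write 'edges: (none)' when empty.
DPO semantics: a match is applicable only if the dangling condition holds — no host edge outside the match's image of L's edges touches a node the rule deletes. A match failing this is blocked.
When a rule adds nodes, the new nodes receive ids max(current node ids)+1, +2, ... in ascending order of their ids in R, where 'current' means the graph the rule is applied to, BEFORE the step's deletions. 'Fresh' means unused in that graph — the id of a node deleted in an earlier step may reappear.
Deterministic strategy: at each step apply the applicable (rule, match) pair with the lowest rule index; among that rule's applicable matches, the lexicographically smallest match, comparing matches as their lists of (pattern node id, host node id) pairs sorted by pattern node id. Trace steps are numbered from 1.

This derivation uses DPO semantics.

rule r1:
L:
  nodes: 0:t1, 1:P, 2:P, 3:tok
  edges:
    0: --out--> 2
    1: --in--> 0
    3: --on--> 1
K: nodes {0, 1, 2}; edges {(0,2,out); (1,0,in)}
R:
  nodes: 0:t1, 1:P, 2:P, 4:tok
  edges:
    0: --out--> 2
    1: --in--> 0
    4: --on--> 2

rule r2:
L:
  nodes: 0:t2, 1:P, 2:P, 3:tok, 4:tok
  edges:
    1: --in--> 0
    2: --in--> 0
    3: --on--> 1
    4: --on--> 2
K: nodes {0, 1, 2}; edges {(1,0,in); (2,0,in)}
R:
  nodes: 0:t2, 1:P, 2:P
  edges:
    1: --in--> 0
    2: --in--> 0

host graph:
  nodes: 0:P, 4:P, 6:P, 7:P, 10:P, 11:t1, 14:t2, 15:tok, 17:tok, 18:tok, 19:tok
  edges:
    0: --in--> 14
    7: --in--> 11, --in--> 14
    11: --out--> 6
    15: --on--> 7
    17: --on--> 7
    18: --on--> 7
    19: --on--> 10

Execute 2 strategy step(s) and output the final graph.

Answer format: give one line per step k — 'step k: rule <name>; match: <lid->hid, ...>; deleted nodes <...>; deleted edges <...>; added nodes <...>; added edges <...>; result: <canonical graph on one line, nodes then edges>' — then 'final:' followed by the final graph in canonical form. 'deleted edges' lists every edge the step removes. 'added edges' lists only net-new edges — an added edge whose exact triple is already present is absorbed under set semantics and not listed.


step 1: rule r1; match: 0->11, 1->7, 2->6, 3->15; deleted nodes 15; deleted edges (15,7,on); added nodes 20; added edges (20,6,on); result: nodes: 0:P, 4:P, 6:P, 7:P, 10:P, 11:t1, 14:t2, 17:tok, 18:tok, 19:tok, 20:tok edges: (0,14,in); (7,11,in); (7,14,in); (11,6,out); (17,7,on); (18,7,on); (19,10,on); (20,6,on)
step 2: rule r1; match: 0->11, 1->7, 2->6, 3->17; deleted nodes 17; deleted edges (17,7,on); added nodes 21; added edges (21,6,on); result: nodes: 0:P, 4:P, 6:P, 7:P, 10:P, 11:t1, 14:t2, 18:tok, 19:tok, 20:tok, 21:tok edges: (0,14,in); (7,11,in); (7,14,in); (11,6,out); (18,7,on); (19,10,on); (20,6,on); (21,6,on)
final:
nodes: 0:P, 4:P, 6:P, 7:P, 10:P, 11:t1, 14:t2, 18:tok, 19:tok, 20:tok, 21:tok
edges: (0,14,in); (7,11,in); (7,14,in); (11,6,out); (18,7,on); (19,10,on); (20,6,on); (21,6,on)


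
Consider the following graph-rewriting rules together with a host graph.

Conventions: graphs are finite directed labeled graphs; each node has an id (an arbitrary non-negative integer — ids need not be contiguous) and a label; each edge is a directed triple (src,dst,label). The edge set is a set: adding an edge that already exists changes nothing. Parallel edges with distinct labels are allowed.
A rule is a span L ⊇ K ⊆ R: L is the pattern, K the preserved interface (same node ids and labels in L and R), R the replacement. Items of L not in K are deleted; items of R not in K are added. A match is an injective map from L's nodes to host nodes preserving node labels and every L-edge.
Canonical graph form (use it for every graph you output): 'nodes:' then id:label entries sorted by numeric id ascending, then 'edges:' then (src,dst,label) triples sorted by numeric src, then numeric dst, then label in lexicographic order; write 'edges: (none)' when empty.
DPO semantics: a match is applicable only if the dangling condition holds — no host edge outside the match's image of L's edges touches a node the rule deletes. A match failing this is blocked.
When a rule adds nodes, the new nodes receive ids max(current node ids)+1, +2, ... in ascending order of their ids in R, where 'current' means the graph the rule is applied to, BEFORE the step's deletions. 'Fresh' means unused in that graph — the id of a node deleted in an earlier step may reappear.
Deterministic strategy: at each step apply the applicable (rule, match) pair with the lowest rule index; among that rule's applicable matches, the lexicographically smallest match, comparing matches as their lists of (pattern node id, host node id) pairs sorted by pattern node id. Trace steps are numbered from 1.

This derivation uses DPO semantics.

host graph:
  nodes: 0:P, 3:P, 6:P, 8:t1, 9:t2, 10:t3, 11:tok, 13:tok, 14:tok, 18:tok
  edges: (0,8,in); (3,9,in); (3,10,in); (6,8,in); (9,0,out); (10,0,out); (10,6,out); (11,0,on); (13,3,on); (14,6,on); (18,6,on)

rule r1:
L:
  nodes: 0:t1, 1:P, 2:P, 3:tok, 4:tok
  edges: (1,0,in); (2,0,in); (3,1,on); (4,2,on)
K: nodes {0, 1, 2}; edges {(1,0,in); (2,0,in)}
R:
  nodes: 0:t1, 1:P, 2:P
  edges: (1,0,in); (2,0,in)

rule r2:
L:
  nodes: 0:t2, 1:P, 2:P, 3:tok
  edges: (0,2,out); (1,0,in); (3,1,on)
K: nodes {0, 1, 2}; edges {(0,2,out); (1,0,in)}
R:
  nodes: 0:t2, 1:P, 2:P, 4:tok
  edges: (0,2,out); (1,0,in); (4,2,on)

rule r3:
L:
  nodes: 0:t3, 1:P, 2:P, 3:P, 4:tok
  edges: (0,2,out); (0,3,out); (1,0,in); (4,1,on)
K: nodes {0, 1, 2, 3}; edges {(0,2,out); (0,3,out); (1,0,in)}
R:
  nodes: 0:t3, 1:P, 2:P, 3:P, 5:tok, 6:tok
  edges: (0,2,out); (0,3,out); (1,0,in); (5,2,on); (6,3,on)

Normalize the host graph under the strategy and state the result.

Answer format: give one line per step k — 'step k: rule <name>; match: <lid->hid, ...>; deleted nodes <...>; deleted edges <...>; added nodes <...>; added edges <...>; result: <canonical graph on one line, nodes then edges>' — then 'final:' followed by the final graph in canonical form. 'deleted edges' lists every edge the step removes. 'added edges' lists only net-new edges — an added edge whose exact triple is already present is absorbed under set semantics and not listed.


step 1: rule r1; match: 0->8, 1->0, 2->6, 3->11, 4->14; deleted nodes 11, 14; deleted edges (11,0,on); (14,6,on); added nodes (none); added edges (none); result: nodes: 0:P, 3:P, 6:P, 8:t1, 9:t2, 10:t3, 13:tok, 18:tok edges: (0,8,in); (3,9,in); (3,10,in); (6,8,in); (9,0,out); (10,0,out); (10,6,out); (13,3,on); (18,6,on)
step 2: rule r2; match: 0->9, 1->3, 2->0, 3->13; deleted nodes 13; deleted edges (13,3,on); added nodes 19; added edges (19,0,on); result: nodes: 0:P, 3:P, 6:P, 8:t1, 9:t2, 10:t3, 18:tok, 19:tok edges: (0,8,in); (3,9,in); (3,10,in); (6,8,in); (9,0,out); (10,0,out); (10,6,out); (18,6,on); (19,0,on)
step 3: rule r1; match: 0->8, 1->0, 2->6, 3->19, 4->18; deleted nodes 18, 19; deleted edges (18,6,on); (19,0,on); added nodes (none); added edges (none); result: nodes: 0:P, 3:P, 6:P, 8:t1, 9:t2, 10:t3 edges: (0,8,in); (3,9,in); (3,10,in); (6,8,in); (9,0,out); (10,0,out); (10,6,out)
final:
nodes: 0:P, 3:P, 6:P, 8:t1, 9:t2, 10:t3
edges: (0,8,in); (3,9,in); (3,10,in); (6,8,in); (9,0,out); (10,0,out); (10,6,out)


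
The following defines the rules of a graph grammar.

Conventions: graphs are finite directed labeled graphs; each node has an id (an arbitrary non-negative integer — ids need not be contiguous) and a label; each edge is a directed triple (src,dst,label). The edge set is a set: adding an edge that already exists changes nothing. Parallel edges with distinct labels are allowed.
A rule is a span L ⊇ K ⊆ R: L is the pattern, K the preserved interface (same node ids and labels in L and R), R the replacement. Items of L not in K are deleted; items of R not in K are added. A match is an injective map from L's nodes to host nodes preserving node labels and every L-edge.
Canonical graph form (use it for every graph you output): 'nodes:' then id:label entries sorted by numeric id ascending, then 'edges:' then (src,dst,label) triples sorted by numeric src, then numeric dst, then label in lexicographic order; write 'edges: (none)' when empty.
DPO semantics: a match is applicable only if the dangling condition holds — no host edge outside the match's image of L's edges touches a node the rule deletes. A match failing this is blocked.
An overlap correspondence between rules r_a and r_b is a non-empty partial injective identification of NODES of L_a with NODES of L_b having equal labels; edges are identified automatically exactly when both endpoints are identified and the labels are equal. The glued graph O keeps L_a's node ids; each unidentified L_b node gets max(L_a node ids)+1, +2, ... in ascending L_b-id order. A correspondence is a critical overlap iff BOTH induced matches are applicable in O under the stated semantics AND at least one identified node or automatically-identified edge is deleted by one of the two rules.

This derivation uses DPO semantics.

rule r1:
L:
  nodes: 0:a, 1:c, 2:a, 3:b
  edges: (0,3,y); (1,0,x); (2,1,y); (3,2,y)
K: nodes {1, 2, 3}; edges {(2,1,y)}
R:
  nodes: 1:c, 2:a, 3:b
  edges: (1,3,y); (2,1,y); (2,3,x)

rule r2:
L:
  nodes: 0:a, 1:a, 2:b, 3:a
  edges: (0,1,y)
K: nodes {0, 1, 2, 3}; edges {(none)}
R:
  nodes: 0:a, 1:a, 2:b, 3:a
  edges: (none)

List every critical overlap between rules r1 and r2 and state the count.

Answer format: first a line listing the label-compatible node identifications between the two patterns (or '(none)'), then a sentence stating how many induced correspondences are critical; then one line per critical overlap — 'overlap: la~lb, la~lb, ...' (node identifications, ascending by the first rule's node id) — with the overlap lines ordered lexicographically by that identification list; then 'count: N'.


label-compatible node identifications between L(r1) and L(r2): 0~0, 0~1, 0~3, 2~0, 2~1, 2~3, 3~2
6 of the induced correspondences are critical overlaps of r1 and r2.
overlap: 0~3
overlap: 0~3, 2~0
overlap: 0~3, 2~0, 3~2
overlap: 0~3, 2~1
overlap: 0~3, 2~1, 3~2
overlap: 0~3, 3~2
count: 6


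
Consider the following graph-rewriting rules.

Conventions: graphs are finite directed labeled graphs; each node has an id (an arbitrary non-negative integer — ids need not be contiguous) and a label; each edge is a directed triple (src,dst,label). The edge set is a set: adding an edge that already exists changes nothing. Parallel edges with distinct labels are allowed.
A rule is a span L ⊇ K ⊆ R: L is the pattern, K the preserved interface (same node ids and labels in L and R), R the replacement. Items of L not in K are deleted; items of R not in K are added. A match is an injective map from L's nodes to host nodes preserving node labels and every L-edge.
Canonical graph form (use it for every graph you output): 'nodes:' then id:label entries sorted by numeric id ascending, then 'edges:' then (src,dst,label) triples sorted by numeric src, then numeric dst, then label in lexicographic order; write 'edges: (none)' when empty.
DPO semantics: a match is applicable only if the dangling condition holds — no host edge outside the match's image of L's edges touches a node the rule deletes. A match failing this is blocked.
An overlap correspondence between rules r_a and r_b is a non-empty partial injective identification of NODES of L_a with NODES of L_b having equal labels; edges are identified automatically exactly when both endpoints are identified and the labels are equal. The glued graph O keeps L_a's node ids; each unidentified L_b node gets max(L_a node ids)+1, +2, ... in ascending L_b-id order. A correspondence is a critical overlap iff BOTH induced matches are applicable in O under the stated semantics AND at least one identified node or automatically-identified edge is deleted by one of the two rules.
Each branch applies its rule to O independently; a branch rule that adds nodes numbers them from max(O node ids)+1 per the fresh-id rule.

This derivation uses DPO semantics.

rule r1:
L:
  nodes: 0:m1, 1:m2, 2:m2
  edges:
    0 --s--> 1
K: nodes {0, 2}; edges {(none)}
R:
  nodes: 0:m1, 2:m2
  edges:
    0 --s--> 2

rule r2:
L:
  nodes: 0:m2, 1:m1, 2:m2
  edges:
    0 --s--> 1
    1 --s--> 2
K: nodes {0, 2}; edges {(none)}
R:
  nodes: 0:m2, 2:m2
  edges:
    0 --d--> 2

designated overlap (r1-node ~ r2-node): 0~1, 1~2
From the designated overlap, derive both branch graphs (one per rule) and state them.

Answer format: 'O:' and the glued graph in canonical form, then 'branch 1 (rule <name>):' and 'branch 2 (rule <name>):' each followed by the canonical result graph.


O:
nodes: 0:m1, 1:m2, 2:m2, 3:m2
edges: (0,1,s); (3,0,s)
branch 1 (rule r1):
nodes: 0:m1, 2:m2, 3:m2
edges: (0,2,s); (3,0,s)
branch 2 (rule r2):
nodes: 1:m2, 2:m2, 3:m2
edges: (3,1,d)


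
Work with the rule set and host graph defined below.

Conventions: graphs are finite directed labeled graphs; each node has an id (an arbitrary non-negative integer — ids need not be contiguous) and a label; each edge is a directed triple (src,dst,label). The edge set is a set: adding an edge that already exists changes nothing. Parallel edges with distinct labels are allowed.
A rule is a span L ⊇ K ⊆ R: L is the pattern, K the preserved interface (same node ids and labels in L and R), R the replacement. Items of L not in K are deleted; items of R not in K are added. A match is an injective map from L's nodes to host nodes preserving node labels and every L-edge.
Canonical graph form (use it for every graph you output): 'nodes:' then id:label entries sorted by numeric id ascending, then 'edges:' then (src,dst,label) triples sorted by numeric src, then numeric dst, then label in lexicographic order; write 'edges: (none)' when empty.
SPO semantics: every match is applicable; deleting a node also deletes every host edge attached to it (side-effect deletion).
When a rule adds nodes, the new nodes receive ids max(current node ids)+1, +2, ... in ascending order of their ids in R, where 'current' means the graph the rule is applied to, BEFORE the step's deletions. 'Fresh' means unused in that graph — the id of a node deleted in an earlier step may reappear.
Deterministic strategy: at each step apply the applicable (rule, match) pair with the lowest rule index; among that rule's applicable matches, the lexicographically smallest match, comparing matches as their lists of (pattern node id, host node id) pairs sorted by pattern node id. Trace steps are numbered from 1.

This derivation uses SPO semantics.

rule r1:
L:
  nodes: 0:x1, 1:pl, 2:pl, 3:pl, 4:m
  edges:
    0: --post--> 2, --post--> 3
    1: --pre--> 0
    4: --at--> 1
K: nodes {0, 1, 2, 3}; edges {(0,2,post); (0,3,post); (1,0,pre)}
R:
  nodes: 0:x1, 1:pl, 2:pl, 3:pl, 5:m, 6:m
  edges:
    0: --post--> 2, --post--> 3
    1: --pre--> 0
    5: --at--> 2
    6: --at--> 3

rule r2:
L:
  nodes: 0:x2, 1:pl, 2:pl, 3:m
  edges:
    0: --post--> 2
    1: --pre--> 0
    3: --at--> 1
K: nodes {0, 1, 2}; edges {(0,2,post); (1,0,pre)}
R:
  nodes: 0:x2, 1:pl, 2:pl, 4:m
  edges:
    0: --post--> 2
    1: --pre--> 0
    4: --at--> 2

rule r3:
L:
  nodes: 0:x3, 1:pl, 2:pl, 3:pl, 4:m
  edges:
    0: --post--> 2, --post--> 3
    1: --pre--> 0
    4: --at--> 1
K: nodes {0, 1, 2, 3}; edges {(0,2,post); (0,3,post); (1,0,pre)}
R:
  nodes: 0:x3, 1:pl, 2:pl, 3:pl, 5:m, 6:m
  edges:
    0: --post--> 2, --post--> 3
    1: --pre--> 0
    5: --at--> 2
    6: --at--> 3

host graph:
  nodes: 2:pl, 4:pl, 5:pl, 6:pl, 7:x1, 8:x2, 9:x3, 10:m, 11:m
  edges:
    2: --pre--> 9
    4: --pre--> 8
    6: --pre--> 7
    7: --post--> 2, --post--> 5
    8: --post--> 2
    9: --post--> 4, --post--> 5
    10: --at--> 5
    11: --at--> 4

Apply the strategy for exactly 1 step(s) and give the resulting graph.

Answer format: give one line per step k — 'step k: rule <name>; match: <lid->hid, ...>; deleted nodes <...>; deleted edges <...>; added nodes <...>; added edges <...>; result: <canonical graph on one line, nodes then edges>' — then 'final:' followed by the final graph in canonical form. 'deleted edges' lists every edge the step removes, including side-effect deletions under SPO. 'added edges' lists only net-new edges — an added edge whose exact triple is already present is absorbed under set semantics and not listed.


step 1: rule r2; match: 0->8, 1->4, 2->2, 3->11; deleted nodes 11; deleted edges (11,4,at); added nodes 12; added edges (12,2,at); result: nodes: 2:pl, 4:pl, 5:pl, 6:pl, 7:x1, 8:x2, 9:x3, 10:m, 12:m edges: (2,9,pre); (4,8,pre); (6,7,pre); (7,2,post); (7,5,post); (8,2,post); (9,4,post); (9,5,post); (10,5,at); (12,2,at)
final:
nodes: 2:pl, 4:pl, 5:pl, 6:pl, 7:x1, 8:x2, 9:x3, 10:m, 12:m
edges: (2,9,pre); (4,8,pre); (6,7,pre); (7,2,post); (7,5,post); (8,2,post); (9,4,post); (9,5,post); (10,5,at); (12,2,at)


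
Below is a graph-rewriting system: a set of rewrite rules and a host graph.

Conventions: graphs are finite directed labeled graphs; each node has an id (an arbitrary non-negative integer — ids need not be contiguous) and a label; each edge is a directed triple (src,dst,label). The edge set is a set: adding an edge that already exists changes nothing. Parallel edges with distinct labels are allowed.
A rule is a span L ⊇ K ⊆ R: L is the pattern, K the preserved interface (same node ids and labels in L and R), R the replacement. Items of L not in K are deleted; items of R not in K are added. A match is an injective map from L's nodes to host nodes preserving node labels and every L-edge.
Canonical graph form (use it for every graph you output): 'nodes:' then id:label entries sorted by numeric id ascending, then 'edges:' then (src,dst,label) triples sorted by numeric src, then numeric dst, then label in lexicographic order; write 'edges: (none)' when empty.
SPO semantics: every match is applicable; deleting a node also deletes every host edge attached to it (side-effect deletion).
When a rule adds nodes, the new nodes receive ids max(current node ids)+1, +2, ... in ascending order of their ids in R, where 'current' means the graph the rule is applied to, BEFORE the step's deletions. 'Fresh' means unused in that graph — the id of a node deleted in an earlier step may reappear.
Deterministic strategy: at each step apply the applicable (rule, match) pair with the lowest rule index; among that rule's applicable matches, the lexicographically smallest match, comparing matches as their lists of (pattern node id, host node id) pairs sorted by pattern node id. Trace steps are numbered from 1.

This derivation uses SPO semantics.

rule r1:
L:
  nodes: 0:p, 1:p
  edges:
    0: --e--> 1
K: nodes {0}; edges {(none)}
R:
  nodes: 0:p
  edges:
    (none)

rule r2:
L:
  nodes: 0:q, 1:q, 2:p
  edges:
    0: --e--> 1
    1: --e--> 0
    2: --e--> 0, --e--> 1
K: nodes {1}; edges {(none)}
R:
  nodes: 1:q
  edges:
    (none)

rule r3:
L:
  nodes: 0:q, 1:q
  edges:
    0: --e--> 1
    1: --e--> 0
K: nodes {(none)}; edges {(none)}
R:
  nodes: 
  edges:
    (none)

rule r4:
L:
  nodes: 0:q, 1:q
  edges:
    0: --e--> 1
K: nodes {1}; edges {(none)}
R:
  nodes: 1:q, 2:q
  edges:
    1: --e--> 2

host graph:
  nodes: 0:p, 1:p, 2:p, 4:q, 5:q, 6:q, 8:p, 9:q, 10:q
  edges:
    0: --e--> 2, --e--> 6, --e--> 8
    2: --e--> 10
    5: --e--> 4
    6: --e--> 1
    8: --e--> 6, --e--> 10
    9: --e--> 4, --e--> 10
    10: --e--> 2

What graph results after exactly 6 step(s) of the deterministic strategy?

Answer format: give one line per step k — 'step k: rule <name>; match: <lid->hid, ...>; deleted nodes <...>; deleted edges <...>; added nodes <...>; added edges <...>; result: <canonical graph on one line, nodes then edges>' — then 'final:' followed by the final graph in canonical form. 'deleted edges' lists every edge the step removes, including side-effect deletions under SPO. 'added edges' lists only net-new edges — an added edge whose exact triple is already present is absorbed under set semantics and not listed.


step 1: rule r1; match: 0->0, 1->2; deleted nodes 2; deleted edges (0,2,e); (2,10,e); (10,2,e); added nodes (none); added edges (none); result: nodes: 0:p, 1:p, 4:q, 5:q, 6:q, 8:p, 9:q, 10:q edges: (0,6,e); (0,8,e); (5,4,e); (6,1,e); (8,6,e); (8,10,e); (9,4,e); (9,10,e)
step 2: rule r1; match: 0->0, 1->8; deleted nodes 8; deleted edges (0,8,e); (8,6,e); (8,10,e); added nodes (none); added edges (none); result: nodes: 0:p, 1:p, 4:q, 5:q, 6:q, 9:q, 10:q edges: (0,6,e); (5,4,e); (6,1,e); (9,4,e); (9,10,e)
step 3: rule r4; match: 0->5, 1->4; deleted nodes 5; deleted edges (5,4,e); added nodes 11; added edges (4,11,e); result: nodes: 0:p, 1:p, 4:q, 6:q, 9:q, 10:q, 11:q edges: (0,6,e); (4,11,e); (6,1,e); (9,4,e); (9,10,e)
step 4: rule r4; match: 0->4, 1->11; deleted nodes 4; deleted edges (4,11,e); (9,4,e); added nodes 12; added edges (11,12,e); result: nodes: 0:p, 1:p, 6:q, 9:q, 10:q, 11:q, 12:q edges: (0,6,e); (6,1,e); (9,10,e); (11,12,e)
step 5: rule r4; match: 0->9, 1->10; deleted nodes 9; deleted edges (9,10,e); added nodes 13; added edges (10,13,e); result: nodes: 0:p, 1:p, 6:q, 10:q, 11:q, 12:q, 13:q edges: (0,6,e); (6,1,e); (10,13,e); (11,12,e)
step 6: rule r4; match: 0->10, 1->13; deleted nodes 10; deleted edges (10,13,e); added nodes 14; added edges (13,14,e); result: nodes: 0:p, 1:p, 6:q, 11:q, 12:q, 13:q, 14:q edges: (0,6,e); (6,1,e); (11,12,e); (13,14,e)
final:
nodes: 0:p, 1:p, 6:q, 11:q, 12:q, 13:q, 14:q
edges: (0,6,e); (6,1,e); (11,12,e); (13,14,e)


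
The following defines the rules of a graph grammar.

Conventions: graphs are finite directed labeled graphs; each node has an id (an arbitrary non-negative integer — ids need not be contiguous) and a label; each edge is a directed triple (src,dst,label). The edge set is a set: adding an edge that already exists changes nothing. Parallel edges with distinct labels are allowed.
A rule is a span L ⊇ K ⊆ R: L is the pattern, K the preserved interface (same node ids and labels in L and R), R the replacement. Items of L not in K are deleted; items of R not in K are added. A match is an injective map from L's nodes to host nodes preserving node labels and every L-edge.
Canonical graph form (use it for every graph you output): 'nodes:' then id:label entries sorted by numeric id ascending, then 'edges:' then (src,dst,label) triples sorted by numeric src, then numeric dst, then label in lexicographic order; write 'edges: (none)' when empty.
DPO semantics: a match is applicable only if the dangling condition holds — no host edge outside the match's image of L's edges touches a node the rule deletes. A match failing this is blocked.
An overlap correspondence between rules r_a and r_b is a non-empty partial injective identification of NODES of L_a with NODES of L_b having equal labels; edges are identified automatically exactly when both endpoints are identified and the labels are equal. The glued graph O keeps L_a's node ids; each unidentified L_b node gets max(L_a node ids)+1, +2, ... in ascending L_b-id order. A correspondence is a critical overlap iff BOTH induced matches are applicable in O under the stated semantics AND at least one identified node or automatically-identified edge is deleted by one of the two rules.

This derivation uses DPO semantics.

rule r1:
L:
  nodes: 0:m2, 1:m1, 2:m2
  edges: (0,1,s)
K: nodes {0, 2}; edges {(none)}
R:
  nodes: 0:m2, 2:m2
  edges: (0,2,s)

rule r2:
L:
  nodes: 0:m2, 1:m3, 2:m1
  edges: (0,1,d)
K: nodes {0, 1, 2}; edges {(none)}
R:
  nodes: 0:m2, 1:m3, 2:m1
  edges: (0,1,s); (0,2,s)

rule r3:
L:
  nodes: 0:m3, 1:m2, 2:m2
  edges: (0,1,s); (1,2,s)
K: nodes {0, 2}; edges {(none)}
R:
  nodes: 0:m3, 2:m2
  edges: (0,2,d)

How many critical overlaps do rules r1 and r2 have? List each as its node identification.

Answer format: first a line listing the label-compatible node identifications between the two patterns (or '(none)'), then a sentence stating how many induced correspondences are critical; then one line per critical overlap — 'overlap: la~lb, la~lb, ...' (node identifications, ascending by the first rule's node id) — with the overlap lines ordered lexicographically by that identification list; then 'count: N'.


label-compatible node identifications between L(r1) and L(r2): 0~0, 1~2, 2~0
3 of the induced correspondences are critical overlaps of r1 and r2.
overlap: 0~0, 1~2
overlap: 1~2
overlap: 1~2, 2~0
count: 3


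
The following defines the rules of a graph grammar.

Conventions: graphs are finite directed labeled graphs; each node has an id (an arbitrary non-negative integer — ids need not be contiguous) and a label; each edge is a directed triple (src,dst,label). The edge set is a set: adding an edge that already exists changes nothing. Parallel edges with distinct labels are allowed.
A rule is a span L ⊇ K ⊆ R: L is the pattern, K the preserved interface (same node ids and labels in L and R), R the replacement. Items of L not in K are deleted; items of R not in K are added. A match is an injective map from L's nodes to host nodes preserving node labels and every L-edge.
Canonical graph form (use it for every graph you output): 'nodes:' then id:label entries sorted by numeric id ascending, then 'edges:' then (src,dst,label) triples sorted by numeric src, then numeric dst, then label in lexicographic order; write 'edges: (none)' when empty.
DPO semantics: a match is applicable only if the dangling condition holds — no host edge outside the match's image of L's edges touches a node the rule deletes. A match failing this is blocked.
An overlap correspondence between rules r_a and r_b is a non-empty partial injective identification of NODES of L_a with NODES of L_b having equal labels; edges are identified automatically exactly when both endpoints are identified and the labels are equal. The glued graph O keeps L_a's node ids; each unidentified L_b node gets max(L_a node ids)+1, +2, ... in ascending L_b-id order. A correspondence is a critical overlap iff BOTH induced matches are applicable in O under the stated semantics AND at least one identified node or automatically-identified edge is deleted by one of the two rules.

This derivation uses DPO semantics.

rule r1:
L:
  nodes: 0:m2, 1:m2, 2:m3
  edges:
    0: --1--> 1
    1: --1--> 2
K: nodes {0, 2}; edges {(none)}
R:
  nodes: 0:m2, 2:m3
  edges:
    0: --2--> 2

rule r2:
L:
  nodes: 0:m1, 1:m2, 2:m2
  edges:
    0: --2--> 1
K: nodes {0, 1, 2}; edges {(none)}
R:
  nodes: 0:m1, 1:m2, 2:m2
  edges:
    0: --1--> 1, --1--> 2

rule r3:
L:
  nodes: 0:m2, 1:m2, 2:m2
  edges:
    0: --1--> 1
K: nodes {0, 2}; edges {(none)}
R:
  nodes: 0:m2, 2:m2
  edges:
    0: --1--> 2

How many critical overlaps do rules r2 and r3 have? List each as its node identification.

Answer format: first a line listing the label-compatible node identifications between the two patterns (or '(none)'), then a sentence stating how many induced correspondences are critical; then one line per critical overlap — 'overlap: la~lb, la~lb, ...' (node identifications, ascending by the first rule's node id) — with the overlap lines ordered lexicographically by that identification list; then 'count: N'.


label-compatible node identifications between L(r2) and L(r3): 1~0, 1~1, 1~2, 2~0, 2~1, 2~2
3 of the induced correspondences are critical overlaps of r2 and r3.
overlap: 1~0, 2~1
overlap: 1~2, 2~1
overlap: 2~1
count: 3


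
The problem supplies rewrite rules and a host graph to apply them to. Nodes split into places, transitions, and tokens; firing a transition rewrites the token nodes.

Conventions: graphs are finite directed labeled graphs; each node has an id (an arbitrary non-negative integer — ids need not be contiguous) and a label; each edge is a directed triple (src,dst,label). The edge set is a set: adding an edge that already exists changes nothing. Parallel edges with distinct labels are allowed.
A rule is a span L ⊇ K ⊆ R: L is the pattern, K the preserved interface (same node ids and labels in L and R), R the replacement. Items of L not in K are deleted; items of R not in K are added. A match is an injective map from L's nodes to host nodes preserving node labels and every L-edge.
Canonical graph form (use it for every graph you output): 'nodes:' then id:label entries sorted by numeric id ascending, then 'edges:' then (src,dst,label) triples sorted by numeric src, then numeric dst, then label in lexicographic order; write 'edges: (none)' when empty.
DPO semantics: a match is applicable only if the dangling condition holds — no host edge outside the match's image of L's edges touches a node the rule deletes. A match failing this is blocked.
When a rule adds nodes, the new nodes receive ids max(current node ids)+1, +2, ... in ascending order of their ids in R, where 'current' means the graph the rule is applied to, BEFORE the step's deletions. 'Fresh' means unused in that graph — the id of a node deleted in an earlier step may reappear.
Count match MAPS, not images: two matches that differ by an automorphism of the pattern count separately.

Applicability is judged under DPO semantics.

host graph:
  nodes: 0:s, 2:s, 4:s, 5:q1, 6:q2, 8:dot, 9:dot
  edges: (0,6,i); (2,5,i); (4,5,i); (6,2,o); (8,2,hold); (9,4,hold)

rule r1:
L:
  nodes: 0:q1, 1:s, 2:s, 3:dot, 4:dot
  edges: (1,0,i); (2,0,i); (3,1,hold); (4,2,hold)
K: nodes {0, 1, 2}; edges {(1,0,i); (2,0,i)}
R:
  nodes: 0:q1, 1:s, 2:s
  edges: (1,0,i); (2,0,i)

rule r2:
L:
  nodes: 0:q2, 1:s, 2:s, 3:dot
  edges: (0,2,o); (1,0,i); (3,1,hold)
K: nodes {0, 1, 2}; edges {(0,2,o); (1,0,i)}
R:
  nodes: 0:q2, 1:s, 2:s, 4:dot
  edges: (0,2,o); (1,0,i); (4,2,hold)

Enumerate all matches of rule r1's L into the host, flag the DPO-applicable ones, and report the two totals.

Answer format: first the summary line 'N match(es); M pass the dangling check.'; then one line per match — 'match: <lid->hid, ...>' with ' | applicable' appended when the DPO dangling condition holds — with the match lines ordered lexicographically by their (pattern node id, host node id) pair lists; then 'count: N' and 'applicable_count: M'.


2 match(es); 2 pass the dangling check.
match: 0->5, 1->2, 2->4, 3->8, 4->9 | applicable
match: 0->5, 1->4, 2->2, 3->9, 4->8 | applicable
count: 2
applicable_count: 2


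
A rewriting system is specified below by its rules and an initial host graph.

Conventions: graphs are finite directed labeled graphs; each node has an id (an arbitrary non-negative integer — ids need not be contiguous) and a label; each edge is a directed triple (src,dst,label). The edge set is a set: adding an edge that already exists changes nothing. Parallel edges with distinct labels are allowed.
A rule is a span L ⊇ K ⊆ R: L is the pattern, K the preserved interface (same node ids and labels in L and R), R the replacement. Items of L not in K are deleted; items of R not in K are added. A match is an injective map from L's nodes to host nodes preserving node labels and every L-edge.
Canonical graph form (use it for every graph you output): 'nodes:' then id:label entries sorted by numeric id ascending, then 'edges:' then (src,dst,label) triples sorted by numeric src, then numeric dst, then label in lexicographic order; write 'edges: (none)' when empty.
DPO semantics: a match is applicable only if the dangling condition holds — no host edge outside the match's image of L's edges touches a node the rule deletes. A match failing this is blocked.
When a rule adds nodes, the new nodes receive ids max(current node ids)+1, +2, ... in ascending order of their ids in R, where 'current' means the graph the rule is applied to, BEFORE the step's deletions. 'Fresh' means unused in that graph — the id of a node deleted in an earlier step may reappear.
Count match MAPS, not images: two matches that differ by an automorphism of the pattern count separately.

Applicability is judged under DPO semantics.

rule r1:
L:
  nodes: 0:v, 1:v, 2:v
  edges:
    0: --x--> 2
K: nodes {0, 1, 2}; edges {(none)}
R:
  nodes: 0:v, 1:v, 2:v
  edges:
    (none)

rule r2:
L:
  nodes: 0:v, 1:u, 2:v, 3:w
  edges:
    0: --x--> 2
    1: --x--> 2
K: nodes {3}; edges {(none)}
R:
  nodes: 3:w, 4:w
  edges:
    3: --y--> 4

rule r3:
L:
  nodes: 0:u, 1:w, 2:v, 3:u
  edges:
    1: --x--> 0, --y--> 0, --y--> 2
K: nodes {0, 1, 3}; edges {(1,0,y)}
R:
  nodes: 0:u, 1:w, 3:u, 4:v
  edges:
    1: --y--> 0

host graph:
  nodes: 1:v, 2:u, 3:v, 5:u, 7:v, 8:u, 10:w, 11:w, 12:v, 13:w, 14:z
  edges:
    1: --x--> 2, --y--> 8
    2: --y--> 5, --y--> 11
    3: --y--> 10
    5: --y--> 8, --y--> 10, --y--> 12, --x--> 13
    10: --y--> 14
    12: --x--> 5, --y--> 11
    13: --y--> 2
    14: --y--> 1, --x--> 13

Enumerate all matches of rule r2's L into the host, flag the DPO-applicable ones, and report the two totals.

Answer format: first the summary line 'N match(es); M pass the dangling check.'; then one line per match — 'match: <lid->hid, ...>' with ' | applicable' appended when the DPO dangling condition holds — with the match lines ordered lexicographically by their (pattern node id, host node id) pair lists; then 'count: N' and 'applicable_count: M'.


0 match(es); 0 pass the dangling check.
count: 0
applicable_count: 0


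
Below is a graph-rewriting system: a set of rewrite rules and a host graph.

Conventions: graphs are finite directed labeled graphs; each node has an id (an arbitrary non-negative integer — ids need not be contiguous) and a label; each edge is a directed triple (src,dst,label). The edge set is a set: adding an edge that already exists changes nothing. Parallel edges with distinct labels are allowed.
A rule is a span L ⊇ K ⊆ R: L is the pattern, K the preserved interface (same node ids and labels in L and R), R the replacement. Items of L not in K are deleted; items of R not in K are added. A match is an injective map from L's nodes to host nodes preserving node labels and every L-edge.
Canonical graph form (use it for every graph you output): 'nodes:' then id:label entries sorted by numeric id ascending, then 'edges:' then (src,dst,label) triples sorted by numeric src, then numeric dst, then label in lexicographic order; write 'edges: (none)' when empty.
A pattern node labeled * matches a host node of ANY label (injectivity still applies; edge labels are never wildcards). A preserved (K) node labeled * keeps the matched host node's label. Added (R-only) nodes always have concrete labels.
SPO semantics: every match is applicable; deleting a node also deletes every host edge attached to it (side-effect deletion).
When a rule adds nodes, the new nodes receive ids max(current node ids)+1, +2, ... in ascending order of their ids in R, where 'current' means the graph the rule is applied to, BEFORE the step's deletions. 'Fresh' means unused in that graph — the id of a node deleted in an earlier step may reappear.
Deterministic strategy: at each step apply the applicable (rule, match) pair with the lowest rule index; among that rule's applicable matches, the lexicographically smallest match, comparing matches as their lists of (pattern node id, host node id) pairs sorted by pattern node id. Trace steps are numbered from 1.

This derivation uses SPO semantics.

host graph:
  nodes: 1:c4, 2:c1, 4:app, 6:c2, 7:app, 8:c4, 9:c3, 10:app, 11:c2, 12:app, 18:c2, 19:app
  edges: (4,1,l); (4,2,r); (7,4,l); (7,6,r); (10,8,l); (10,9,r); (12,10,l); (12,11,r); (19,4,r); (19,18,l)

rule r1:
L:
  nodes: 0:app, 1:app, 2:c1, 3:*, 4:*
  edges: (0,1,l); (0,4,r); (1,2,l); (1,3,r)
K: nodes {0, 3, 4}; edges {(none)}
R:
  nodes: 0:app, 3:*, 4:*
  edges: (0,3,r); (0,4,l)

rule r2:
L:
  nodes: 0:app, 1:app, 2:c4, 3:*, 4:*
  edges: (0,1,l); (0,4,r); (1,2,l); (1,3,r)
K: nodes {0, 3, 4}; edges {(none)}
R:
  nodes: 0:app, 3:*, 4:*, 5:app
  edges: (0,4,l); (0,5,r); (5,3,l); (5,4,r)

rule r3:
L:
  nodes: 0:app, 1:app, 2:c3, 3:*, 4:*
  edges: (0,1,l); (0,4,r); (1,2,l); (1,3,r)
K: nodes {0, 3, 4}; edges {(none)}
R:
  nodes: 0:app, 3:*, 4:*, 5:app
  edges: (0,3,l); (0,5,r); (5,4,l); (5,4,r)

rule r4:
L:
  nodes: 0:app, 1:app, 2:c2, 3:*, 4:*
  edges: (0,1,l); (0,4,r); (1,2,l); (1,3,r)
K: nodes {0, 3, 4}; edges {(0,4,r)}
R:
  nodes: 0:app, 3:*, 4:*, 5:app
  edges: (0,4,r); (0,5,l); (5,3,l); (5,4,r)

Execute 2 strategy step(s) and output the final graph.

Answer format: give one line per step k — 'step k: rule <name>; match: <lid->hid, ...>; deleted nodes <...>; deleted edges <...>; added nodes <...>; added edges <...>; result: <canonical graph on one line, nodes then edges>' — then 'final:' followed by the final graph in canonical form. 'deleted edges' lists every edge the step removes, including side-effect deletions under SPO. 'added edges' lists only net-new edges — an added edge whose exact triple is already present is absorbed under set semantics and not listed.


step 1: rule r2; match: 0->7, 1->4, 2->1, 3->2, 4->6; deleted nodes 1, 4; deleted edges (4,1,l); (4,2,r); (7,4,l); (7,6,r); (19,4,r); added nodes 20; added edges (7,6,l); (7,20,r); (20,2,l); (20,6,r); result: nodes: 2:c1, 6:c2, 7:app, 8:c4, 9:c3, 10:app, 11:c2, 12:app, 18:c2, 19:app, 20:app edges: (7,6,l); (7,20,r); (10,8,l); (10,9,r); (12,10,l); (12,11,r); (19,18,l); (20,2,l); (20,6,r)
step 2: rule r2; match: 0->12, 1->10, 2->8, 3->9, 4->11; deleted nodes 8, 10; deleted edges (10,8,l); (10,9,r); (12,10,l); (12,11,r); added nodes 21; added edges (12,11,l); (12,21,r); (21,9,l); (21,11,r); result: nodes: 2:c1, 6:c2, 7:app, 9:c3, 11:c2, 12:app, 18:c2, 19:app, 20:app, 21:app edges: (7,6,l); (7,20,r); (12,11,l); (12,21,r); (19,18,l); (20,2,l); (20,6,r); (21,9,l); (21,11,r)
final:
nodes: 2:c1, 6:c2, 7:app, 9:c3, 11:c2, 12:app, 18:c2, 19:app, 20:app, 21:app
edges: (7,6,l); (7,20,r); (12,11,l); (12,21,r); (19,18,l); (20,2,l); (20,6,r); (21,9,l); (21,11,r)


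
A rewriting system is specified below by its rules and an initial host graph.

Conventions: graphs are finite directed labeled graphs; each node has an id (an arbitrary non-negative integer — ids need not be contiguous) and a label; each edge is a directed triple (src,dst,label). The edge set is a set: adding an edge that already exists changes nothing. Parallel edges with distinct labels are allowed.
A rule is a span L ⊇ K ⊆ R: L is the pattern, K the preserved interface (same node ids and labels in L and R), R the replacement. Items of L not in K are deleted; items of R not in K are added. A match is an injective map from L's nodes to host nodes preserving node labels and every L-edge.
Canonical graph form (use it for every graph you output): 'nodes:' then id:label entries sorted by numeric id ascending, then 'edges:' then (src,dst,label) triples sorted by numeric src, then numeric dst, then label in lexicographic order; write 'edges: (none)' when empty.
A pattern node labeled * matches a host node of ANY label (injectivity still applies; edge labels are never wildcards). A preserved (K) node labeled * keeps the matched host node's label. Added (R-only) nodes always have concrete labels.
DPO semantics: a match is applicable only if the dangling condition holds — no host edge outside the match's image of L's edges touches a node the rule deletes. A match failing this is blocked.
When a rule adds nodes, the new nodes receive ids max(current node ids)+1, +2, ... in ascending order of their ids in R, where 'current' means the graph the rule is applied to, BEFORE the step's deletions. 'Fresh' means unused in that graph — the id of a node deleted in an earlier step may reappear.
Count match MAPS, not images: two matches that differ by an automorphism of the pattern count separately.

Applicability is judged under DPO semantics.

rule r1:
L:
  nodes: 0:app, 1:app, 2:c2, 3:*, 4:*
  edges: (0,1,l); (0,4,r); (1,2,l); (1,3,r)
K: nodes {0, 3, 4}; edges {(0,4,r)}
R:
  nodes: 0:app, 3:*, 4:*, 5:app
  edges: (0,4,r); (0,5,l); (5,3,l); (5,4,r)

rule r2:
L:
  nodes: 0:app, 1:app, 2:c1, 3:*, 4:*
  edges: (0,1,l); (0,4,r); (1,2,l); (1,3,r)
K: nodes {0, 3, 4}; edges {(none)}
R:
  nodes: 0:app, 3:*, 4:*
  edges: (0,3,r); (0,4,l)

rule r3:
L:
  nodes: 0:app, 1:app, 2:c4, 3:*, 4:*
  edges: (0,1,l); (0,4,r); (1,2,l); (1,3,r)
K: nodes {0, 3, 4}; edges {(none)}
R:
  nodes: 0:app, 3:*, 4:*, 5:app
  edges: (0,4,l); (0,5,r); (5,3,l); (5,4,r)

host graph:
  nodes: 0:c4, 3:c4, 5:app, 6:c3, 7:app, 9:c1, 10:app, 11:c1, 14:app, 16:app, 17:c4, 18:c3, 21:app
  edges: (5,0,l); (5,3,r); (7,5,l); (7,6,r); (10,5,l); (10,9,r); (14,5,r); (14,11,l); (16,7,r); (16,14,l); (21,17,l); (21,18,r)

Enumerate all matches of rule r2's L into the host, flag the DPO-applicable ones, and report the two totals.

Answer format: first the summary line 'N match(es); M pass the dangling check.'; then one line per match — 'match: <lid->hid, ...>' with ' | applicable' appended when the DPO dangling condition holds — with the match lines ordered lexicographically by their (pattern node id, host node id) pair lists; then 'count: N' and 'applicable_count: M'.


1 match(es); 1 pass the dangling check.
match: 0->16, 1->14, 2->11, 3->5, 4->7 | applicable
count: 1
applicable_count: 1
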